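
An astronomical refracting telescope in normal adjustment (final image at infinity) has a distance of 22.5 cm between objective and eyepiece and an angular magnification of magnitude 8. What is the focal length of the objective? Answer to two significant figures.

In normal adjustment the tube length equals f_obj + f_eye and |M| = f_obj/f_eye.
So f_obj = 8 f_eye and 8 f_eye + f_eye = 22.5 cm, giving f_eye = 22.5/9 = 2.500 cm and f_obj = 20.000 cm.

20 cm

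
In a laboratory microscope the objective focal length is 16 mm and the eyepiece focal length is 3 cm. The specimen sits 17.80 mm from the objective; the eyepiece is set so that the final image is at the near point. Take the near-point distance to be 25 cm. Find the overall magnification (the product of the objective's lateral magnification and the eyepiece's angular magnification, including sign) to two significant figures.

-83

Convert to cm: f_obj = 16 mm = 1.6 cm; d_o = 17.80 mm = 1.78 cm.
Objective: 1/d_i = 1/f_obj - 1/d_o = 1/1.6 - 1/1.78 = 0.06320 cm^-1, so d_i = 15.822 cm.
m_obj = -d_i/d_o = -15.822/1.78 = -8.889.
Eyepiece angular magnification (image at near point): M_eye = 1 + D/f_e = 1 + 25/3 = 9.333.
Overall M = m_obj x M_eye = (-8.889)(9.333) = -82.96.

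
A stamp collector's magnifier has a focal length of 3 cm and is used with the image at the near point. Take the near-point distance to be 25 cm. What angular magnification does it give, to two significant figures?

M = 1 + D/f = 1 + 25/3 = 9.333.

9.3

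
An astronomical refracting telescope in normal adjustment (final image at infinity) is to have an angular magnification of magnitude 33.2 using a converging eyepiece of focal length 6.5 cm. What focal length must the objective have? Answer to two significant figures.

220 cm

|M| = f_obj/|f_eye|, so f_obj = |M| x |f_eye| = 33.2 x 6.5 = 215.800 cm.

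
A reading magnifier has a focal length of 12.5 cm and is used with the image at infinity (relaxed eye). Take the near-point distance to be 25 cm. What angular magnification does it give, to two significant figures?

2.0

M = D/f = 25/12.5 = 2.000.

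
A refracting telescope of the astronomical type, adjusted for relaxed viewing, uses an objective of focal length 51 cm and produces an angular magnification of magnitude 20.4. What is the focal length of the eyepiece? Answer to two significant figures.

|M| = f_obj/f_eye, so f_eye = f_obj/|M| = 51/20.4 = 2.500 cm.

2.5 cm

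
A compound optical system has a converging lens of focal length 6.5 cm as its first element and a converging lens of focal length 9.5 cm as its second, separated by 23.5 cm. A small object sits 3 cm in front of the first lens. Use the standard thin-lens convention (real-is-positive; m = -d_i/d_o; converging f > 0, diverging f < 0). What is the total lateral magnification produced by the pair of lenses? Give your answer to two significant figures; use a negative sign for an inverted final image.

Applying the thin-lens equation to the first lens, 1/6.5 = 1/3 + 1/d_i1, which gives d_i1 = -5.571 cm.
Its lateral magnification is m_1 = -d_i1/d_o1 = -(-5.571)/3 = 1.8571.
With d_i1 < 0 the first image is virtual and lies on the object side; the object distance for lens 2 is d_o2 = 23.5 - (-5.571) = 29.071 cm.
Applying the thin-lens equation again with f_2 = 9.5 cm and d_o2 = 29.071 cm gives d_i2 = 14.111 cm.
m_2 = -(14.111)/(29.071) = -0.4854.
Total m = m_1 x m_2 = (1.8571)(-0.4854) = -0.9015.

-0.90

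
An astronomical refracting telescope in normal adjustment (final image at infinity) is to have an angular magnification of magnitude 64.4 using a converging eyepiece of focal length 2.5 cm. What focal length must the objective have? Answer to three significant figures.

|M| = f_obj/|f_eye|, so f_obj = |M| x |f_eye| = 64.4 x 2.5 = 161.000 cm.

161 cm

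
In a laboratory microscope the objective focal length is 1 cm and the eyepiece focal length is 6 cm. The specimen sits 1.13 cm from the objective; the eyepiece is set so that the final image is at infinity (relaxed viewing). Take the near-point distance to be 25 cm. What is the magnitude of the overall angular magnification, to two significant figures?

32

Objective: 1/d_i = 1/f_obj - 1/d_o = 1/1 - 1/1.13 = 0.11504 cm^-1, so d_i = 8.692 cm.
m_obj = -d_i/d_o = -8.692/1.13 = -7.692.
Eyepiece angular magnification (image at infinity): M_eye = D/f_e = 25/6 = 4.167.
Overall M = m_obj x M_eye = (-7.692)(4.167) = -32.05.
|M| = 32.05.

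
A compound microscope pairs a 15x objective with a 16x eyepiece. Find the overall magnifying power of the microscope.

The overall magnification of a compound microscope is the product of the objective and eyepiece magnifications:
M = M_obj x M_eye = 15 x 16 = 240.

240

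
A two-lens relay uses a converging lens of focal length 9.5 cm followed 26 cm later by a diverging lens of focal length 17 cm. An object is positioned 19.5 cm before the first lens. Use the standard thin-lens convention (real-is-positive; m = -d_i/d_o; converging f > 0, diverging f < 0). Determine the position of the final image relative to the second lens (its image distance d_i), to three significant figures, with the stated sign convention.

-5.19 cm

First lens: d_i1 = 1/(1/9.5 - 1/19.5) = 18.525 cm.
The intermediate image is 18.525 cm to the right of lens 1, so d_o2 = L - d_i1 = 26 - 18.525 = 7.475 cm.
Second lens: d_i2 = 1/(1/(-17) - 1/(7.475)) = -5.192 cm.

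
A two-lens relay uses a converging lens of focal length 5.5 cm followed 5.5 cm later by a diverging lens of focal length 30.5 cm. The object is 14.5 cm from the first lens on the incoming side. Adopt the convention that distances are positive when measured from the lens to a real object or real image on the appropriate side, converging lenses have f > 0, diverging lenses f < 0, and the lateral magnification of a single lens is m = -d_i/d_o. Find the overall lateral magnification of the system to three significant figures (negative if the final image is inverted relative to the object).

First lens: d_i1 = 1/(1/5.5 - 1/14.5) = 8.861 cm.
m_1 = -(8.861)/14.5 = -0.6111.
Since 8.861 cm > 5.5 cm, the first image lies past the second lens and serves as a virtual object: d_o2 = L - d_i1 = -3.361 cm.
Second lens: d_i2 = 1/(1/(-30.5) - 1/(-3.361)) = 3.777 cm.
m_2 = -(3.777)/(-3.361) = 1.1238.
The system's lateral magnification is m_1 m_2 = (-0.6111)(1.1238) = -0.6868.

-0.687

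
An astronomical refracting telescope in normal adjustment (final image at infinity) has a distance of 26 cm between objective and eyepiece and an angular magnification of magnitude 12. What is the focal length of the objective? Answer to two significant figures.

24 cm

In normal adjustment the tube length equals f_obj + f_eye and |M| = f_obj/f_eye.
So f_obj = 12 f_eye and 12 f_eye + f_eye = 26 cm, giving f_eye = 26/13 = 2.000 cm and f_obj = 24.000 cm.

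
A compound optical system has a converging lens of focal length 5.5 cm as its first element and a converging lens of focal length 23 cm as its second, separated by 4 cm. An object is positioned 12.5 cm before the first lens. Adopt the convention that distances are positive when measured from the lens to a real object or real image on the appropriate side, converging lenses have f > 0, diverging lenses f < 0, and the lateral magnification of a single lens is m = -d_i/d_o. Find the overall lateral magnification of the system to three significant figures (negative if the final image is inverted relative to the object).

Applying the thin-lens equation to the first lens, 1/5.5 = 1/12.5 + 1/d_i1, which gives d_i1 = 9.821 cm.
Its lateral magnification is m_1 = -d_i1/d_o1 = -(9.821)/12.5 = -0.7857.
Since 9.821 cm > 4 cm, the first image lies past the second lens and serves as a virtual object: d_o2 = L - d_i1 = -5.821 cm.
Applying the thin-lens equation again with f_2 = 23 cm and d_o2 = -5.821 cm gives d_i2 = 4.646 cm.
m_2 = -(4.646)/(-5.821) = 0.7980.
Total m = m_1 x m_2 = (-0.7857)(0.7980) = -0.6270.

-0.627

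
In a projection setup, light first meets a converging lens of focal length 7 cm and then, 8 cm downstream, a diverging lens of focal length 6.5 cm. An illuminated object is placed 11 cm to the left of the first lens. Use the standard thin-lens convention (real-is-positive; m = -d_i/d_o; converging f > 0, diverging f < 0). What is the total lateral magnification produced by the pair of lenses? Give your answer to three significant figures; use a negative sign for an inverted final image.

First lens: d_i1 = 1/(1/7 - 1/11) = 19.250 cm.
m_1 = -(19.250)/11 = -1.7500.
This image would form 19.250 cm past lens 1, i.e. 11.250 cm beyond lens 2, so it is a virtual object for lens 2: d_o2 = 8 - 19.250 = -11.250 cm.
Second lens: d_i2 = 1/(1/(-6.5) - 1/(-11.250)) = -15.395 cm.
m_2 = -(-15.395)/(-11.250) = -1.3684.
The system's lateral magnification is m_1 m_2 = (-1.7500)(-1.3684) = 2.3947.

2.39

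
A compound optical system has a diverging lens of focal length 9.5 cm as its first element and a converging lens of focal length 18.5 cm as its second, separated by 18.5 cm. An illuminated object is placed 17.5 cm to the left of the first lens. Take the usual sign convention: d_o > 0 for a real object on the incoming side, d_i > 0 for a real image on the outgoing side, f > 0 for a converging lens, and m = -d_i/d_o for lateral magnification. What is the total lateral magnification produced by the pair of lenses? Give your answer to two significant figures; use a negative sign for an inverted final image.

-1.1

Lens 1: 1/d_i1 = 1/f_1 - 1/d_o1 = 1/(-9.5) - 1/17.5 = -0.16241 cm^-1, so d_i1 = -6.157 cm.
m_1 = -(-6.157)/17.5 = 0.3519.
With d_i1 < 0 the first image is virtual and lies on the object side; the object distance for lens 2 is d_o2 = 18.5 - (-6.157) = 24.657 cm.
Lens 2: 1/d_i2 = 1/f_2 - 1/d_o2 = 1/18.5 - 1/(24.657) = 0.01350 cm^-1, so d_i2 = 74.083 cm.
m_2 = -(74.083)/(24.657) = -3.0045.
The system's lateral magnification is m_1 m_2 = (0.3519)(-3.0045) = -1.0571.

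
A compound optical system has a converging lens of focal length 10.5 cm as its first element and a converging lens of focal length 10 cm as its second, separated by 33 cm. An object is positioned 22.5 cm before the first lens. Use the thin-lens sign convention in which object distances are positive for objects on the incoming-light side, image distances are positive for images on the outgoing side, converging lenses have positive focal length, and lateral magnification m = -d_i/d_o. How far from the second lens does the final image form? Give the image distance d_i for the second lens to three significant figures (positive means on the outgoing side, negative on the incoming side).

First lens: d_i1 = 1/(1/10.5 - 1/22.5) = 19.688 cm.
That image sits 13.312 cm in front of the second lens, so d_o2 = 13.312 cm.
Second lens: d_i2 = 1/(1/10 - 1/(13.312)) = 40.189 cm.

40.2 cm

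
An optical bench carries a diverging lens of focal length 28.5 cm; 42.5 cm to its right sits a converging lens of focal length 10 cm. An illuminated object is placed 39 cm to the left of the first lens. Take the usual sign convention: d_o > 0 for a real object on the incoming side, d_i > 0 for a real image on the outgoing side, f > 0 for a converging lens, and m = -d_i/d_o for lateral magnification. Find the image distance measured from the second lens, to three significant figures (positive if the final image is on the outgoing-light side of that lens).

Applying the thin-lens equation to the first lens, 1/(-28.5) = 1/39 + 1/d_i1, which gives d_i1 = -16.467 cm.
The intermediate image is virtual, 16.467 cm to the left of lens 1, so d_o2 = L - d_i1 = 42.5 - (-16.467) = 58.967 cm.
Applying the thin-lens equation again with f_2 = 10 cm and d_o2 = 58.967 cm gives d_i2 = 12.042 cm.

12.0 cm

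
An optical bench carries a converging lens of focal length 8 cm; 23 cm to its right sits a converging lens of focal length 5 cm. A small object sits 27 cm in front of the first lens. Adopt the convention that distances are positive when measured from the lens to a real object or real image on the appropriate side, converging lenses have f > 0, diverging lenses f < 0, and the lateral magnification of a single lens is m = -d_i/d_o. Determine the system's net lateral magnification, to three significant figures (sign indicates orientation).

Lens 1: 1/d_i1 = 1/f_1 - 1/d_o1 = 1/8 - 1/27 = 0.08796 cm^-1, so d_i1 = 11.368 cm.
m_1 = -(11.368)/27 = -0.4211.
That image sits 11.632 cm in front of the second lens, so d_o2 = 11.632 cm.
Lens 2: 1/d_i2 = 1/f_2 - 1/d_o2 = 1/5 - 1/(11.632) = 0.11403 cm^-1, so d_i2 = 8.770 cm.
m_2 = -(8.770)/(11.632) = -0.7540.
Total m = m_1 x m_2 = (-0.4211)(-0.7540) = 0.3175.

0.317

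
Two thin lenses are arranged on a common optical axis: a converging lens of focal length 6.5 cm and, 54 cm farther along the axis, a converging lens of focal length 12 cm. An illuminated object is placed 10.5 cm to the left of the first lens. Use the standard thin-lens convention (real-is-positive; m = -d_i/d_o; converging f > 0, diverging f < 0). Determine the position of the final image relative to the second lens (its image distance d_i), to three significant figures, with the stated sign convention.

First lens: d_i1 = 1/(1/6.5 - 1/10.5) = 17.062 cm.
Object distance for lens 2: d_o2 = 54 - 17.062 = 36.938 cm.
Second lens: d_i2 = 1/(1/12 - 1/(36.938)) = 17.774 cm.

17.8 cm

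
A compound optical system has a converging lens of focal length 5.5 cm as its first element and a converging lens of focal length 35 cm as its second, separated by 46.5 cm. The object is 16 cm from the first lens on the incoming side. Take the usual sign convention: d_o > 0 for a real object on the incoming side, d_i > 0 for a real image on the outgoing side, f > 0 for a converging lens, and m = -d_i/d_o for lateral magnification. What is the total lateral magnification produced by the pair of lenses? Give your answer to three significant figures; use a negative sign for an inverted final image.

Lens 1: 1/d_i1 = 1/f_1 - 1/d_o1 = 1/5.5 - 1/16 = 0.11932 cm^-1, so d_i1 = 8.381 cm.
m_1 = -(8.381)/16 = -0.5238.
The intermediate image is 8.381 cm to the right of lens 1, so d_o2 = L - d_i1 = 46.5 - 8.381 = 38.119 cm.
Lens 2: 1/d_i2 = 1/f_2 - 1/d_o2 = 1/35 - 1/(38.119) = 0.00234 cm^-1, so d_i2 = 427.748 cm.
m_2 = -(427.748)/(38.119) = -11.2214.
Overall magnification: m = m_1 m_2 = 5.8779.

5.88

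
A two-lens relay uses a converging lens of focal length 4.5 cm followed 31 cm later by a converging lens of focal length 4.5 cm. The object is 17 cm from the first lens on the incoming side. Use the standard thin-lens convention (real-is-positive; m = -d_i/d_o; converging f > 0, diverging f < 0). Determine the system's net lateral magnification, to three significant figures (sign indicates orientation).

First lens: d_i1 = 1/(1/4.5 - 1/17) = 6.120 cm.
m_1 = -(6.120)/17 = -0.3600.
The intermediate image is 6.120 cm to the right of lens 1, so d_o2 = L - d_i1 = 31 - 6.120 = 24.880 cm.
Second lens: d_i2 = 1/(1/4.5 - 1/(24.880)) = 5.494 cm.
m_2 = -(5.494)/(24.880) = -0.2208.
Overall magnification: m = m_1 m_2 = 0.0795.

0.0795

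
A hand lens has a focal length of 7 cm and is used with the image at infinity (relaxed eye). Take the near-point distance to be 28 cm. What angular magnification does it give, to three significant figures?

M = D/f = 28/7 = 4.000.

4.00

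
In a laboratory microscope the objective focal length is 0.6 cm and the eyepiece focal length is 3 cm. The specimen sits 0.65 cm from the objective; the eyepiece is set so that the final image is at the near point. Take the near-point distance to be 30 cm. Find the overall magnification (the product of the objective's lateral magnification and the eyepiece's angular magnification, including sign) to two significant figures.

-130

Objective: 1/d_i = 1/f_obj - 1/d_o = 1/0.6 - 1/0.65 = 0.12821 cm^-1, so d_i = 7.800 cm.
m_obj = -d_i/d_o = -7.800/0.65 = -12.000.
Eyepiece angular magnification (image at near point): M_eye = 1 + D/f_e = 1 + 30/3 = 11.000.
Overall M = m_obj x M_eye = (-12.000)(11.000) = -132.00.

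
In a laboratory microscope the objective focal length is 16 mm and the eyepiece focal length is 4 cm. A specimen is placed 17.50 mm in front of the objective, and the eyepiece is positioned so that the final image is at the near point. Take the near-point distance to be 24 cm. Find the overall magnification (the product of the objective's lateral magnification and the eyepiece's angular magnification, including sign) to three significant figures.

Convert to cm: f_obj = 16 mm = 1.6 cm; d_o = 17.50 mm = 1.75 cm.
Objective: 1/d_i = 1/f_obj - 1/d_o = 1/1.6 - 1/1.75 = 0.05357 cm^-1, so d_i = 18.667 cm.
m_obj = -d_i/d_o = -18.667/1.75 = -10.667.
Eyepiece angular magnification (image at near point): M_eye = 1 + D/f_e = 1 + 24/4 = 7.000.
Overall M = m_obj x M_eye = (-10.667)(7.000) = -74.67.

-74.7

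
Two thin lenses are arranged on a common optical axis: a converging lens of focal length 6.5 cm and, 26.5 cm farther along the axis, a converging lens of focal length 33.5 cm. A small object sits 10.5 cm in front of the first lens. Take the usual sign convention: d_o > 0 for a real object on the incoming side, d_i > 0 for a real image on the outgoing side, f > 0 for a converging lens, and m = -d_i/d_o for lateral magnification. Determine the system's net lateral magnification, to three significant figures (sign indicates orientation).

First lens: d_i1 = 1/(1/6.5 - 1/10.5) = 17.062 cm.
m_1 = -(17.062)/10.5 = -1.6250.
Object distance for lens 2: d_o2 = 26.5 - 17.062 = 9.438 cm.
Second lens: d_i2 = 1/(1/33.5 - 1/(9.438)) = -13.139 cm.
m_2 = -(-13.139)/(9.438) = 1.3922.
The system's lateral magnification is m_1 m_2 = (-1.6250)(1.3922) = -2.2623.

-2.26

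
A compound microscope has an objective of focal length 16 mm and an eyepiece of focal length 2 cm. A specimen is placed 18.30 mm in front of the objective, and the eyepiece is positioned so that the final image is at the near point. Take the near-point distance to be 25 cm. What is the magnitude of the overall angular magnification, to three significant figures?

Convert to cm: f_obj = 16 mm = 1.6 cm; d_o = 18.30 mm = 1.83 cm.
Objective: 1/d_i = 1/f_obj - 1/d_o = 1/1.6 - 1/1.83 = 0.07855 cm^-1, so d_i = 12.730 cm.
m_obj = -d_i/d_o = -12.730/1.83 = -6.957.
Eyepiece angular magnification (image at near point): M_eye = 1 + D/f_e = 1 + 25/2 = 13.500.
Overall M = m_obj x M_eye = (-6.957)(13.500) = -93.91.
|M| = 93.91.

93.9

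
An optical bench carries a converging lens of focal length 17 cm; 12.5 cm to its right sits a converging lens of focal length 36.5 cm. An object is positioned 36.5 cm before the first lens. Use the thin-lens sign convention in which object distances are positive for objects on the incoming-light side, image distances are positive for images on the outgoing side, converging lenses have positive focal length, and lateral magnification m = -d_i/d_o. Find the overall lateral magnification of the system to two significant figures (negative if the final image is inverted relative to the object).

Applying the thin-lens equation to the first lens, 1/17 = 1/36.5 + 1/d_i1, which gives d_i1 = 31.821 cm.
Its lateral magnification is m_1 = -d_i1/d_o1 = -(31.821)/36.5 = -0.8718.
This image would form 31.821 cm past lens 1, i.e. 19.321 cm beyond lens 2, so it is a virtual object for lens 2: d_o2 = 12.5 - 31.821 = -19.321 cm.
Applying the thin-lens equation again with f_2 = 36.5 cm and d_o2 = -19.321 cm gives d_i2 = 12.633 cm.
m_2 = -(12.633)/(-19.321) = 0.6539.
The system's lateral magnification is m_1 m_2 = (-0.8718)(0.6539) = -0.5701.

-0.57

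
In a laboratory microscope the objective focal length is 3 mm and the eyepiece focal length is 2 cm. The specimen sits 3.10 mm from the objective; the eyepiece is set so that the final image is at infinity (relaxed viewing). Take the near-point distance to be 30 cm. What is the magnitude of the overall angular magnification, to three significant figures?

450

Convert to cm: f_obj = 3 mm = 0.3 cm; d_o = 3.10 mm = 0.31 cm.
Objective: 1/d_i = 1/f_obj - 1/d_o = 1/0.3 - 1/0.31 = 0.10753 cm^-1, so d_i = 9.300 cm.
m_obj = -d_i/d_o = -9.300/0.31 = -30.000.
Eyepiece angular magnification (image at infinity): M_eye = D/f_e = 30/2 = 15.000.
Overall M = m_obj x M_eye = (-30.000)(15.000) = -450.00.
|M| = 450.00.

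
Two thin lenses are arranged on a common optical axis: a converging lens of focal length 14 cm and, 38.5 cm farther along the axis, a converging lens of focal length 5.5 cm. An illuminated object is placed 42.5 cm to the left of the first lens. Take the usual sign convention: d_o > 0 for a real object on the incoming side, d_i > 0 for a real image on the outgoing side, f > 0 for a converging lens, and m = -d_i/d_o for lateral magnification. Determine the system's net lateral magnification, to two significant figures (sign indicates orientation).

0.22

First lens: d_i1 = 1/(1/14 - 1/42.5) = 20.877 cm.
m_1 = -(20.877)/42.5 = -0.4912.
That image sits 17.623 cm in front of the second lens, so d_o2 = 17.623 cm.
Second lens: d_i2 = 1/(1/5.5 - 1/(17.623)) = 7.995 cm.
m_2 = -(7.995)/(17.623) = -0.4537.
The system's lateral magnification is m_1 m_2 = (-0.4912)(-0.4537) = 0.2229.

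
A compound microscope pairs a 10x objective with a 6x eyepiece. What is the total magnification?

The overall magnification of a compound microscope is the product of the objective and eyepiece magnifications:
M = M_obj x M_eye = 10 x 6 = 60.

60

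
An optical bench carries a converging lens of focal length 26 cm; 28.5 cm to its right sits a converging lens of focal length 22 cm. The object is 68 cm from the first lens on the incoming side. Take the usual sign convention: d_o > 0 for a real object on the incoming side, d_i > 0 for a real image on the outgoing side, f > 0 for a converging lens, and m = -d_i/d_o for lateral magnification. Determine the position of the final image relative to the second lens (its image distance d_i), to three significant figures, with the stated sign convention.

8.40 cm

Lens 1: 1/d_i1 = 1/f_1 - 1/d_o1 = 1/26 - 1/68 = 0.02376 cm^-1, so d_i1 = 42.095 cm.
Since 42.095 cm > 28.5 cm, the first image lies past the second lens and serves as a virtual object: d_o2 = L - d_i1 = -13.595 cm.
Lens 2: 1/d_i2 = 1/f_2 - 1/d_o2 = 1/22 - 1/(-13.595) = 0.11901 cm^-1, so d_i2 = 8.403 cm.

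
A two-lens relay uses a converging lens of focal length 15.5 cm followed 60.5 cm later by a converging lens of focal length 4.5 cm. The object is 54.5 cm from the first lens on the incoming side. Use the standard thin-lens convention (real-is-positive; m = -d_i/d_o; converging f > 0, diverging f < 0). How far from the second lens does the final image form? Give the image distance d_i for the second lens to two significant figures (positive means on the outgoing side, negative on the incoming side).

5.1 cm

First lens: d_i1 = 1/(1/15.5 - 1/54.5) = 21.660 cm.
That image sits 38.840 cm in front of the second lens, so d_o2 = 38.840 cm.
Second lens: d_i2 = 1/(1/4.5 - 1/(38.840)) = 5.090 cm.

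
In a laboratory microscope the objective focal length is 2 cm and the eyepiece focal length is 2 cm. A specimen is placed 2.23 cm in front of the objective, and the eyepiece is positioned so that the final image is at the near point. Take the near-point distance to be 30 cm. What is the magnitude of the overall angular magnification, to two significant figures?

140

Objective: 1/d_i = 1/f_obj - 1/d_o = 1/2 - 1/2.23 = 0.05157 cm^-1, so d_i = 19.391 cm.
m_obj = -d_i/d_o = -19.391/2.23 = -8.696.
Eyepiece angular magnification (image at near point): M_eye = 1 + D/f_e = 1 + 30/2 = 16.000.
Overall M = m_obj x M_eye = (-8.696)(16.000) = -139.13.
|M| = 139.13.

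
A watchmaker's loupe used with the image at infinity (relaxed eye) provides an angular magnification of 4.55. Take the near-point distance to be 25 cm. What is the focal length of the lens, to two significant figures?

For the image at infinity, M = D/f.
f = D/M = 25/4.55 = 5.495 cm.

5.5 cm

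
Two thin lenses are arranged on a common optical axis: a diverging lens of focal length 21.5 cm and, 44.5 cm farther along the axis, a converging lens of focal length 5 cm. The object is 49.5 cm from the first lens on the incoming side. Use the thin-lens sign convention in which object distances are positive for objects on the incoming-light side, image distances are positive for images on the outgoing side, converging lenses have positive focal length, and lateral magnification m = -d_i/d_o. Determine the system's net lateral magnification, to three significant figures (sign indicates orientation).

Applying the thin-lens equation to the first lens, 1/(-21.5) = 1/49.5 + 1/d_i1, which gives d_i1 = -14.989 cm.
Its lateral magnification is m_1 = -d_i1/d_o1 = -(-14.989)/49.5 = 0.3028.
With d_i1 < 0 the first image is virtual and lies on the object side; the object distance for lens 2 is d_o2 = 44.5 - (-14.989) = 59.489 cm.
Applying the thin-lens equation again with f_2 = 5 cm and d_o2 = 59.489 cm gives d_i2 = 5.459 cm.
m_2 = -(5.459)/(59.489) = -0.0918.
Overall magnification: m = m_1 m_2 = -0.0278.

-0.0278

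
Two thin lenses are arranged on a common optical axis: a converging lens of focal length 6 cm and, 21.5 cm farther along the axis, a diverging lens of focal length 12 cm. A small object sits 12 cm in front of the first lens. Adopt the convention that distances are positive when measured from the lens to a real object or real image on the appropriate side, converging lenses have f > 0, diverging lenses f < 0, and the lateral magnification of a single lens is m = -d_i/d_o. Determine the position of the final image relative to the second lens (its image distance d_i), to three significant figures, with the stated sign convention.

First lens: d_i1 = 1/(1/6 - 1/12) = 12.000 cm.
Object distance for lens 2: d_o2 = 21.5 - 12.000 = 9.500 cm.
Second lens: d_i2 = 1/(1/(-12) - 1/(9.500)) = -5.302 cm.

-5.30 cm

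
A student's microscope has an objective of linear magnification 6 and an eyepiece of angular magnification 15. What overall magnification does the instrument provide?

The overall magnification of a compound microscope is the product of the objective and eyepiece magnifications:
M = M_obj x M_eye = 6 x 15 = 90.

90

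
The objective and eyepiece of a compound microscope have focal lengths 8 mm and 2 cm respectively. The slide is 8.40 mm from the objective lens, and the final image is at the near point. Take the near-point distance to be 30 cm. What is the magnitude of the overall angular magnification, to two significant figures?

320

Convert to cm: f_obj = 8 mm = 0.8 cm; d_o = 8.40 mm = 0.84 cm.
Objective: 1/d_i = 1/f_obj - 1/d_o = 1/0.8 - 1/0.84 = 0.05952 cm^-1, so d_i = 16.800 cm.
m_obj = -d_i/d_o = -16.800/0.84 = -20.000.
Eyepiece angular magnification (image at near point): M_eye = 1 + D/f_e = 1 + 30/2 = 16.000.
Overall M = m_obj x M_eye = (-20.000)(16.000) = -320.00.
|M| = 320.00.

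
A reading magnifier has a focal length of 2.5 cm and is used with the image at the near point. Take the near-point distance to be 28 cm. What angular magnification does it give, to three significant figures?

12.2

M = 1 + D/f = 1 + 28/2.5 = 12.200.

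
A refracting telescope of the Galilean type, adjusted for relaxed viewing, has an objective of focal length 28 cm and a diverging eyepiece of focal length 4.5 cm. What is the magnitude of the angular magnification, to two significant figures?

6.2

|M| = f_obj/|f_eye| = 28/4.5 = 6.222.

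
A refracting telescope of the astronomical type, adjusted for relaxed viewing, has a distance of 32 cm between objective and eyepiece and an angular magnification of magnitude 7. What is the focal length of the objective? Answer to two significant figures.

28 cm

In normal adjustment the tube length equals f_obj + f_eye and |M| = f_obj/f_eye.
So f_obj = 7 f_eye and 7 f_eye + f_eye = 32 cm, giving f_eye = 32/8 = 4.000 cm and f_obj = 28.000 cm.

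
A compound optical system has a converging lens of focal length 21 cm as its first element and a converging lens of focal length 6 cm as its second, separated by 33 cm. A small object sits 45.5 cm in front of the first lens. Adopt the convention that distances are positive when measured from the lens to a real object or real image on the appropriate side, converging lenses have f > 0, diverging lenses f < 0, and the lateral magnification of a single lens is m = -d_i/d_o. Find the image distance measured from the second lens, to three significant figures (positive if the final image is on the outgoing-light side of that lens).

Lens 1: 1/d_i1 = 1/f_1 - 1/d_o1 = 1/21 - 1/45.5 = 0.02564 cm^-1, so d_i1 = 39.000 cm.
This image would form 39.000 cm past lens 1, i.e. 6.000 cm beyond lens 2, so it is a virtual object for lens 2: d_o2 = 33 - 39.000 = -6.000 cm.
Lens 2: 1/d_i2 = 1/f_2 - 1/d_o2 = 1/6 - 1/(-6.000) = 0.33333 cm^-1, so d_i2 = 3.000 cm.

3.00 cm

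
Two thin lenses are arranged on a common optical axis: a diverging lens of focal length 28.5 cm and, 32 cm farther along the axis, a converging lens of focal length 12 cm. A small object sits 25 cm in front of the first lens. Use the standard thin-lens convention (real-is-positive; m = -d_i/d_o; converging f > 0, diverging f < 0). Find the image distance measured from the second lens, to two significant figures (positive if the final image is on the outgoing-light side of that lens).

16 cm

First lens: d_i1 = 1/(1/(-28.5) - 1/25) = -13.318 cm.
With d_i1 < 0 the first image is virtual and lies on the object side; the object distance for lens 2 is d_o2 = 32 - (-13.318) = 45.318 cm.
Second lens: d_i2 = 1/(1/12 - 1/(45.318)) = 16.322 cm.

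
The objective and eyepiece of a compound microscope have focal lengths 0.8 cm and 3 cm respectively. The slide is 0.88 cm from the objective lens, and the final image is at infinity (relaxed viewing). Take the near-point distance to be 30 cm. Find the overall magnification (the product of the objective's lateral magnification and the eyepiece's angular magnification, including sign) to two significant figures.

Objective: 1/d_i = 1/f_obj - 1/d_o = 1/0.8 - 1/0.88 = 0.11364 cm^-1, so d_i = 8.800 cm.
m_obj = -d_i/d_o = -8.800/0.88 = -10.000.
Eyepiece angular magnification (image at infinity): M_eye = D/f_e = 30/3 = 10.000.
Overall M = m_obj x M_eye = (-10.000)(10.000) = -100.00.

-100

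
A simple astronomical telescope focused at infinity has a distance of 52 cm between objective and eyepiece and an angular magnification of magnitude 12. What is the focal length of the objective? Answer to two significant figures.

48 cm

In normal adjustment the tube length equals f_obj + f_eye and |M| = f_obj/f_eye.
So f_obj = 12 f_eye and 12 f_eye + f_eye = 52 cm, giving f_eye = 52/13 = 4.000 cm and f_obj = 48.000 cm.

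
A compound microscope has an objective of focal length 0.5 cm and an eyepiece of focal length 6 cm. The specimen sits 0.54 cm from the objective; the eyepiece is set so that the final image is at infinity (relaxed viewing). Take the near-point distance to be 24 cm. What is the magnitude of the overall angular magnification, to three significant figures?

50.0

Objective: 1/d_i = 1/f_obj - 1/d_o = 1/0.5 - 1/0.54 = 0.14815 cm^-1, so d_i = 6.750 cm.
m_obj = -d_i/d_o = -6.750/0.54 = -12.500.
Eyepiece angular magnification (image at infinity): M_eye = D/f_e = 24/6 = 4.000.
Overall M = m_obj x M_eye = (-12.500)(4.000) = -50.00.
|M| = 50.00.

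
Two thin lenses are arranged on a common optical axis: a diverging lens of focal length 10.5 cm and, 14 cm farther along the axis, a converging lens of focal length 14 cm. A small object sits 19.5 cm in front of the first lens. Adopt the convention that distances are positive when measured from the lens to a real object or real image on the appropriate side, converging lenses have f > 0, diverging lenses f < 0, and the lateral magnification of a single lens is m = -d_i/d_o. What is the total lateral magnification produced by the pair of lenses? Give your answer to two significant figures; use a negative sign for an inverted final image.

-0.72

First lens: d_i1 = 1/(1/(-10.5) - 1/19.5) = -6.825 cm.
m_1 = -(-6.825)/19.5 = 0.3500.
With d_i1 < 0 the first image is virtual and lies on the object side; the object distance for lens 2 is d_o2 = 14 - (-6.825) = 20.825 cm.
Second lens: d_i2 = 1/(1/14 - 1/(20.825)) = 42.718 cm.
m_2 = -(42.718)/(20.825) = -2.0513.
Total m = m_1 x m_2 = (0.3500)(-2.0513) = -0.7179.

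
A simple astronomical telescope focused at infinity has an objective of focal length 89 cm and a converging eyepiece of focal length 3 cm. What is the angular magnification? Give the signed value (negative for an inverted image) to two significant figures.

M = -f_obj/f_eye = -89/(3) = -29.667.

-30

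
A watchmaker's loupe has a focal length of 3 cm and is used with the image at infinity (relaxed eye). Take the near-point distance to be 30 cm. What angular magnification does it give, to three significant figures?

M = D/f = 30/3 = 10.000.

10.0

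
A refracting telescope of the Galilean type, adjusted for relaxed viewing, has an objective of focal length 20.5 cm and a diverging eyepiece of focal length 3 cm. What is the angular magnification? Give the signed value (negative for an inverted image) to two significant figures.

6.8

M = -f_obj/f_eye = -20.5/(-3) = 6.833.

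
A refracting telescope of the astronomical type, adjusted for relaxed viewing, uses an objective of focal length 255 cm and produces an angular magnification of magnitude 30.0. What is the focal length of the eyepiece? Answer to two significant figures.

|M| = f_obj/f_eye, so f_eye = f_obj/|M| = 255/30.0 = 8.500 cm.

8.5 cm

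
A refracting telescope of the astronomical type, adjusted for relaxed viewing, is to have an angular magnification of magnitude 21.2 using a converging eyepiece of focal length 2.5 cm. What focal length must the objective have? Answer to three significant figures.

|M| = f_obj/|f_eye|, so f_obj = |M| x |f_eye| = 21.2 x 2.5 = 53.000 cm.

53.0 cm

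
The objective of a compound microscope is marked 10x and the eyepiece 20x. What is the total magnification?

The overall magnification of a compound microscope is the product of the objective and eyepiece magnifications:
M = M_obj x M_eye = 10 x 20 = 200.

200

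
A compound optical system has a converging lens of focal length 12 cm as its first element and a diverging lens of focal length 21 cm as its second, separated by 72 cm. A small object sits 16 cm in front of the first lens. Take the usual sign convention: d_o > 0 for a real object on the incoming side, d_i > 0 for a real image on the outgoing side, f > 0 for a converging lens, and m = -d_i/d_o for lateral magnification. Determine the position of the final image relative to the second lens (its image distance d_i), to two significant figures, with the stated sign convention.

-11 cm

First lens: d_i1 = 1/(1/12 - 1/16) = 48.000 cm.
Object distance for lens 2: d_o2 = 72 - 48.000 = 24.000 cm.
Second lens: d_i2 = 1/(1/(-21) - 1/(24.000)) = -11.200 cm.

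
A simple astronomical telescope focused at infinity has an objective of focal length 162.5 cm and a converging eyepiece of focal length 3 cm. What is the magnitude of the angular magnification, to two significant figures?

|M| = f_obj/|f_eye| = 162.5/3 = 54.167.

54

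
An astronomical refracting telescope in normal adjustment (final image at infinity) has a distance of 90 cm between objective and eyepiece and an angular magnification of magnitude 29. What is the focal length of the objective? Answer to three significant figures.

87.0 cm

In normal adjustment the tube length equals f_obj + f_eye and |M| = f_obj/f_eye.
So f_obj = 29 f_eye and 29 f_eye + f_eye = 90 cm, giving f_eye = 90/30 = 3.000 cm and f_obj = 87.000 cm.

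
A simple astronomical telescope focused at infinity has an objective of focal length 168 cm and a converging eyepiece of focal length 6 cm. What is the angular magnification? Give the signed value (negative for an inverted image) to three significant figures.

-28.0

M = -f_obj/f_eye = -168/(6) = -28.000.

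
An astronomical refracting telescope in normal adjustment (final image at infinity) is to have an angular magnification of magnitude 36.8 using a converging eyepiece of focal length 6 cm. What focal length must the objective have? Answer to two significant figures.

220 cm

|M| = f_obj/|f_eye|, so f_obj = |M| x |f_eye| = 36.8 x 6 = 220.800 cm.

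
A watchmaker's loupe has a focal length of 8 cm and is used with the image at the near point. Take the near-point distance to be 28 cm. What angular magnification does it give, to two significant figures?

M = 1 + D/f = 1 + 28/8 = 4.500.

4.5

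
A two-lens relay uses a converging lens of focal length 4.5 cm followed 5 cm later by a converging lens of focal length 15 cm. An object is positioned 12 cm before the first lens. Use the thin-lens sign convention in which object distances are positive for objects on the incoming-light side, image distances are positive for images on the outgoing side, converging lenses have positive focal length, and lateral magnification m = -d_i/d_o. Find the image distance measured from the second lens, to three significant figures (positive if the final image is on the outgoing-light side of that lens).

Lens 1: 1/d_i1 = 1/f_1 - 1/d_o1 = 1/4.5 - 1/12 = 0.13889 cm^-1, so d_i1 = 7.200 cm.
Since 7.200 cm > 5 cm, the first image lies past the second lens and serves as a virtual object: d_o2 = L - d_i1 = -2.200 cm.
Lens 2: 1/d_i2 = 1/f_2 - 1/d_o2 = 1/15 - 1/(-2.200) = 0.52121 cm^-1, so d_i2 = 1.919 cm.

1.92 cm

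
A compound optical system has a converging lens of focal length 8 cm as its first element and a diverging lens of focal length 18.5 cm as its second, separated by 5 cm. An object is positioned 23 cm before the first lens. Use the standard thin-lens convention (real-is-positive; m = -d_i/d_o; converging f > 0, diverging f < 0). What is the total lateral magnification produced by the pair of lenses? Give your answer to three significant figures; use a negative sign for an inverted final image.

First lens: d_i1 = 1/(1/8 - 1/23) = 12.267 cm.
m_1 = -(12.267)/23 = -0.5333.
Since 12.267 cm > 5 cm, the first image lies past the second lens and serves as a virtual object: d_o2 = L - d_i1 = -7.267 cm.
Second lens: d_i2 = 1/(1/(-18.5) - 1/(-7.267)) = 11.967 cm.
m_2 = -(11.967)/(-7.267) = 1.6469.
The system's lateral magnification is m_1 m_2 = (-0.5333)(1.6469) = -0.8783.

-0.878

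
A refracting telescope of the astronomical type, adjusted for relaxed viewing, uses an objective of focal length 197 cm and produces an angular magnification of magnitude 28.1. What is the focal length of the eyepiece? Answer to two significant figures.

7.0 cm

|M| = f_obj/f_eye, so f_eye = f_obj/|M| = 197/28.1 = 7.011 cm.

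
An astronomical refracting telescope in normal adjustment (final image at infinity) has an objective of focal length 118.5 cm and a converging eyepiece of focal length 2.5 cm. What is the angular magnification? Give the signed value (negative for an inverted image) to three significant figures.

M = -f_obj/f_eye = -118.5/(2.5) = -47.400.

-47.4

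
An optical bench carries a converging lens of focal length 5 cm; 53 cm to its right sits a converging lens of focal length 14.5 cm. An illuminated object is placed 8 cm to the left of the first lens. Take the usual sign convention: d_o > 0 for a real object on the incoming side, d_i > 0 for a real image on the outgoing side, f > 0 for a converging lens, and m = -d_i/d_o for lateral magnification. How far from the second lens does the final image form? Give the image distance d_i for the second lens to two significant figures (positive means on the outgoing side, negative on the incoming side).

Applying the thin-lens equation to the first lens, 1/5 = 1/8 + 1/d_i1, which gives d_i1 = 13.333 cm.
The intermediate image is 13.333 cm to the right of lens 1, so d_o2 = L - d_i1 = 53 - 13.333 = 39.667 cm.
Applying the thin-lens equation again with f_2 = 14.5 cm and d_o2 = 39.667 cm gives d_i2 = 22.854 cm.

23 cm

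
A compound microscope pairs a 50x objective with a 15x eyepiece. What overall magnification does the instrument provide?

750

The overall magnification of a compound microscope is the product of the objective and eyepiece magnifications:
M = M_obj x M_eye = 50 x 15 = 750.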